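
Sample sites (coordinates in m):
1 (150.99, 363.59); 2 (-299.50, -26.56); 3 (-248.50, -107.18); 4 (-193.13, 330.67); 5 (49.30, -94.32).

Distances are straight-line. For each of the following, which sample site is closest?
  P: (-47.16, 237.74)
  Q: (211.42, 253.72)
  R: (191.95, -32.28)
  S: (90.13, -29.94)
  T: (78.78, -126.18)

P→4; Q→1; R→5; S→5; T→5

P at (-47.16, 237.74):
  1: √((198.15)² + (125.85)²) = √(39263.4225 + 15838.2225) = 234.74 m
  2: √((-252.34)² + (-264.30)²) = √(63675.4756 + 69854.4900) = 365.42 m
  3: √((-201.34)² + (-344.92)²) = √(40537.7956 + 118969.8064) = 399.38 m
  4: √((-145.97)² + (92.93)²) = √(21307.2409 + 8635.9849) = 173.04 m
  5: √((96.46)² + (-332.06)²) = √(9304.5316 + 110263.8436) = 345.79 m
  → nearest: 4 (173.04 m)
Q at (211.42, 253.72):
  1: √((-60.43)² + (109.87)²) = √(3651.7849 + 12071.4169) = 125.39 m
  2: √((-510.92)² + (-280.28)²) = √(261039.2464 + 78556.8784) = 582.75 m
  3: √((-459.92)² + (-360.90)²) = √(211526.4064 + 130248.8100) = 584.62 m
  4: √((-404.55)² + (76.95)²) = √(163660.7025 + 5921.3025) = 411.80 m
  5: √((-162.12)² + (-348.04)²) = √(26282.8944 + 121131.8416) = 383.95 m
  → nearest: 1 (125.39 m)
R at (191.95, -32.28):
  1: √((-40.96)² + (395.87)²) = √(1677.7216 + 156713.0569) = 397.98 m
  2: √((-491.45)² + (5.72)²) = √(241523.1025 + 32.7184) = 491.48 m
  3: √((-440.45)² + (-74.90)²) = √(193996.2025 + 5610.0100) = 446.77 m
  4: √((-385.08)² + (362.95)²) = √(148286.6064 + 131732.7025) = 529.17 m
  5: √((-142.65)² + (-62.04)²) = √(20349.0225 + 3848.9616) = 155.56 m
  → nearest: 5 (155.56 m)
S at (90.13, -29.94):
  1: √((60.86)² + (393.53)²) = √(3703.9396 + 154865.8609) = 398.21 m
  2: √((-389.63)² + (3.38)²) = √(151811.5369 + 11.4244) = 389.64 m
  3: √((-338.63)² + (-77.24)²) = √(114670.2769 + 5966.0176) = 347.33 m
  4: √((-283.26)² + (360.61)²) = √(80236.2276 + 130039.5721) = 458.56 m
  5: √((-40.83)² + (-64.38)²) = √(1667.0889 + 4144.7844) = 76.24 m
  → nearest: 5 (76.24 m)
T at (78.78, -126.18):
  1: √((72.21)² + (489.77)²) = √(5214.2841 + 239874.6529) = 495.06 m
  2: √((-378.28)² + (99.62)²) = √(143095.7584 + 9924.1444) = 391.18 m
  3: √((-327.28)² + (19.00)²) = √(107112.1984 + 361.0000) = 327.83 m
  4: √((-271.91)² + (456.85)²) = √(73935.0481 + 208711.9225) = 531.65 m
  5: √((-29.48)² + (31.86)²) = √(869.0704 + 1015.0596) = 43.41 m
  → nearest: 5 (43.41 m)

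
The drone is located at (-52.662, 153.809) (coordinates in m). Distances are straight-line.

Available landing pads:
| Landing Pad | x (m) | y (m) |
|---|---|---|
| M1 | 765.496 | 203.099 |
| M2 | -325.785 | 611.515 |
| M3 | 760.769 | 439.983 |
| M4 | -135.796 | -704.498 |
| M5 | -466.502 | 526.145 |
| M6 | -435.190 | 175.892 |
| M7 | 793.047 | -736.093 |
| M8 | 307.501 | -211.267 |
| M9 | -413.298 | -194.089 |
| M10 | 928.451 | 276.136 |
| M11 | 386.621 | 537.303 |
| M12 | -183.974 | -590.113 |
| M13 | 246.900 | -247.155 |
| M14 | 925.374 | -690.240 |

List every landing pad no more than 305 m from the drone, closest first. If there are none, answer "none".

Distances from (-52.662, 153.809):
M1: √((818.158)² + (49.290)²) = √(669382.51296 + 2429.50410) = 819.641 m
M2: √((-273.123)² + (457.706)²) = √(74596.17313 + 209494.78244) = 533.002 m
M3: √((813.431)² + (286.174)²) = √(661669.99176 + 81895.55828) = 862.302 m
M4: √((-83.134)² + (-858.307)²) = √(6911.26196 + 736690.90625) = 862.324 m
M5: √((-413.840)² + (372.336)²) = √(171263.54560 + 138634.09690) = 556.685 m
M6: √((-382.528)² + (22.083)²) = √(146327.67078 + 487.65889) = 383.165 m
M7: √((845.709)² + (-889.902)²) = √(715223.71268 + 791925.56960) = 1227.660 m
M8: √((360.163)² + (-365.076)²) = √(129717.38657 + 133280.48578) = 512.833 m
M9: √((-360.636)² + (-347.898)²) = √(130058.32450 + 121033.01840) = 501.090 m
M10: √((981.113)² + (122.327)²) = √(962582.71877 + 14963.89493) = 988.710 m
M11: √((439.283)² + (383.494)²) = √(192969.55409 + 147067.64804) = 583.127 m
M12: √((-131.312)² + (-743.922)²) = √(17242.84134 + 553419.94208) = 755.422 m
M13: √((299.562)² + (-400.964)²) = √(89737.39184 + 160772.12930) = 500.509 m
M14: √((978.036)² + (-844.049)²) = √(956554.41730 + 712418.71440) = 1291.887 m
Threshold 305 m: none within range.

none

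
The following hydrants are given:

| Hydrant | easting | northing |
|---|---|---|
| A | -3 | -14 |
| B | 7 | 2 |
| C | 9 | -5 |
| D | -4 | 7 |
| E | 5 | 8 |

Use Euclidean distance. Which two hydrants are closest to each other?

Pairwise distances:
A–B: √((10)² + (16)²) = √(100.000 + 256.000) = 18.9
A–C: √((12)² + (9)²) = √(144.000 + 81.000) = 15.0
A–D: √((-1)² + (21)²) = √(1.000 + 441.000) = 21.0
A–E: √((8)² + (22)²) = √(64.000 + 484.000) = 23.4
B–C: √((2)² + (-7)²) = √(4.000 + 49.000) = 7.3
B–D: √((-11)² + (5)²) = √(121.000 + 25.000) = 12.1
B–E: √((-2)² + (6)²) = √(4.000 + 36.000) = 6.3
C–D: √((-13)² + (12)²) = √(169.000 + 144.000) = 17.7
C–E: √((-4)² + (13)²) = √(16.000 + 169.000) = 13.6
D–E: √((9)² + (1)²) = √(81.000 + 1.000) = 9.1
Closest pair: B–E at 6.3.

B and E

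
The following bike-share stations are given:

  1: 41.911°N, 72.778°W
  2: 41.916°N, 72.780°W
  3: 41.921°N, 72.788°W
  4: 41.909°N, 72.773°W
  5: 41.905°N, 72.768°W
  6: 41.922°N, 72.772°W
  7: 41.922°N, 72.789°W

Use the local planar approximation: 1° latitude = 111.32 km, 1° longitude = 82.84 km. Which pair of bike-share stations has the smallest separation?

3 and 7

Pairwise distances:
3–7: √((0.001·111.32)² + (-0.001·82.84)²) = √(0.01239 + 0.00686) = 0.139 km
1–4: √((-0.002·111.32)² + (0.005·82.84)²) = √(0.04957 + 0.17156) = 0.470 km
1–2: √((0.005·111.32)² + (-0.002·82.84)²) = √(0.30980 + 0.02745) = 0.581 km
4–5: √((-0.004·111.32)² + (0.005·82.84)²) = √(0.19827 + 0.17156) = 0.608 km
2–3: √((0.005·111.32)² + (-0.008·82.84)²) = √(0.30980 + 0.43920) = 0.865 km
2–6: √((0.006·111.32)² + (0.008·82.84)²) = √(0.44612 + 0.43920) = 0.941 km
2–4: √((-0.007·111.32)² + (0.007·82.84)²) = √(0.60721 + 0.33626) = 0.971 km
2–7: √((0.006·111.32)² + (-0.009·82.84)²) = √(0.44612 + 0.55586) = 1.001 km
1–5: √((-0.006·111.32)² + (0.010·82.84)²) = √(0.44612 + 0.68625) = 1.064 km
1–6: √((0.011·111.32)² + (0.006·82.84)²) = √(1.49945 + 0.24705) = 1.322 km
3–6: √((0.001·111.32)² + (0.016·82.84)²) = √(0.01239 + 1.75679) = 1.330 km
1–3: √((0.010·111.32)² + (-0.010·82.84)²) = √(1.23921 + 0.68625) = 1.388 km
6–7: √((0.000·111.32)² + (-0.017·82.84)²) = √(0.00000 + 1.98325) = 1.408 km
4–6: √((0.013·111.32)² + (0.001·82.84)²) = √(2.09427 + 0.00686) = 1.450 km
1–7: √((0.011·111.32)² + (-0.011·82.84)²) = √(1.49945 + 0.83036) = 1.526 km
2–5: √((-0.011·111.32)² + (0.012·82.84)²) = √(1.49945 + 0.98820) = 1.577 km
3–4: √((-0.012·111.32)² + (0.015·82.84)²) = √(1.78447 + 1.54405) = 1.824 km
5–6: √((0.017·111.32)² + (-0.004·82.84)²) = √(3.58133 + 0.10980) = 1.921 km
4–7: √((0.013·111.32)² + (-0.016·82.84)²) = √(2.09427 + 1.75679) = 1.962 km
3–5: √((-0.016·111.32)² + (0.020·82.84)²) = √(3.17239 + 2.74499) = 2.433 km
5–7: √((0.017·111.32)² + (-0.021·82.84)²) = √(3.58133 + 3.02635) = 2.571 km
Closest pair: 3–7 at 0.139 km.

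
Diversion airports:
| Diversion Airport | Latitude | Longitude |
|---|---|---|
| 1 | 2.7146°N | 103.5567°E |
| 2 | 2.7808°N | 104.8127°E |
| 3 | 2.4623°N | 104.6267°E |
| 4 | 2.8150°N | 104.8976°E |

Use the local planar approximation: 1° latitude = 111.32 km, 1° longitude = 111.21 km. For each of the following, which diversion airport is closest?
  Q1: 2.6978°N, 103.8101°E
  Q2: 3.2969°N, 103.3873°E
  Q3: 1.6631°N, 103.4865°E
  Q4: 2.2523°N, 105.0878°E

Q1→1; Q2→1; Q3→1; Q4→3

Q1 at 2.6978°N, 103.8101°E:
  1: 28.2426 km
  2: 111.8813 km
  3: 94.5223 km
  4: 121.6426 km
  → nearest: 1 (28.2426 km)
Q2 at 3.2969°N, 103.3873°E:
  1: 67.5037 km
  2: 168.6089 km
  3: 166.2226 km
  4: 176.3194 km
  → nearest: 1 (67.5037 km)
Q3 at 1.6631°N, 103.4865°E:
  1: 117.3130 km
  2: 192.9592 km
  3: 154.8992 km
  4: 202.6557 km
  → nearest: 1 (117.3130 km)
Q4 at 2.2523°N, 105.0878°E:
  1: 177.8808 km
  2: 66.3119 km
  3: 56.3562 km
  4: 66.1147 km
  → nearest: 3 (56.3562 km)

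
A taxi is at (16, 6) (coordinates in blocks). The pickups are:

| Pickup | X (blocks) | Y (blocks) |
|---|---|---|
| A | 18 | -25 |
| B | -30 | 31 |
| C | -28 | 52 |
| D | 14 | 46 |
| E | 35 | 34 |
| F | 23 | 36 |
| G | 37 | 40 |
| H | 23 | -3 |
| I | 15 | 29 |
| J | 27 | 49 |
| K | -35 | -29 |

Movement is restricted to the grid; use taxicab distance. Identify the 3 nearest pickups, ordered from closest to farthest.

Distances from (16, 6):
A: 33 blocks
B: 71 blocks
C: 90 blocks
D: 42 blocks
E: 47 blocks
F: 37 blocks
G: 55 blocks
H: 16 blocks
I: 24 blocks
J: 54 blocks
K: 86 blocks
Sorted: H (16 blocks) < I (24 blocks) < A (33 blocks) < F (37 blocks) < D (42 blocks) < …

H, I, A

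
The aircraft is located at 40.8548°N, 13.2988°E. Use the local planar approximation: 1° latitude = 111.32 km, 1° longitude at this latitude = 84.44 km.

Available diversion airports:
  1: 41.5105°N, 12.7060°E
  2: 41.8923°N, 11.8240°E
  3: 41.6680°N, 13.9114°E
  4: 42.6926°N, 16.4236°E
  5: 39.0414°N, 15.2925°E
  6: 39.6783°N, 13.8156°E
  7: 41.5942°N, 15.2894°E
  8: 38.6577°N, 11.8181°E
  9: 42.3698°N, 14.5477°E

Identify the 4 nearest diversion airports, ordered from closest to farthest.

1, 3, 6, 2

Distances from 40.8548°N, 13.2988°E:
1: √((0.6557·111.32)² + (-0.5928·84.44)²) = √(5327.908560 + 2505.606340) = 88.5071 km
2: √((1.0375·111.32)² + (-1.4748·84.44)²) = √(13338.979530 + 15508.246919) = 169.8447 km
3: √((0.8132·111.32)² + (0.6126·84.44)²) = √(8194.852390 + 2675.780190) = 104.2623 km
4: √((1.8378·111.32)² + (3.1248·84.44)²) = √(41854.570503 + 69621.103268) = 333.8797 km
5: √((-1.8134·111.32)² + (1.9937·84.44)²) = √(40750.563458 + 28341.058531) = 262.8529 km
6: √((-1.1765·111.32)² + (0.5168·84.44)²) = √(17152.611785 + 1904.326712) = 138.0469 km
7: √((0.7394·111.32)² + (1.9906·84.44)²) = √(6774.937417 + 28252.992145) = 187.1575 km
8: √((-2.1971·111.32)² + (-1.4807·84.44)²) = √(59819.949697 + 15632.577919) = 274.6862 km
9: √((1.5150·111.32)² + (1.2489·84.44)²) = √(28442.755040 + 11121.203315) = 198.9069 km
Sorted: 1 (88.5071 km) < 3 (104.2623 km) < 6 (138.0469 km) < 2 (169.8447 km) < 7 (187.1575 km) < 9 (198.9069 km) < …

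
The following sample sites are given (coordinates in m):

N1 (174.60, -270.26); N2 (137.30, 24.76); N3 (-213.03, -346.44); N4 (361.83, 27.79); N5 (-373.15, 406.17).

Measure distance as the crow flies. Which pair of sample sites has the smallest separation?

N2 and N4

Pairwise distances:
N1–N2: √((-37.30)² + (295.02)²) = √(1391.2900 + 87036.8004) = 297.37 m
N1–N3: √((-387.63)² + (-76.18)²) = √(150257.0169 + 5803.3924) = 395.04 m
N1–N4: √((187.23)² + (298.05)²) = √(35055.0729 + 88833.8025) = 351.98 m
N1–N5: √((-547.75)² + (676.43)²) = √(300030.0625 + 457557.5449) = 870.40 m
N2–N3: √((-350.33)² + (-371.20)²) = √(122731.1089 + 137789.4400) = 510.41 m
N2–N4: √((224.53)² + (3.03)²) = √(50413.7209 + 9.1809) = 224.55 m
N2–N5: √((-510.45)² + (381.41)²) = √(260559.2025 + 145473.5881) = 637.21 m
N3–N4: √((574.86)² + (374.23)²) = √(330464.0196 + 140048.0929) = 685.94 m
N3–N5: √((-160.12)² + (752.61)²) = √(25638.4144 + 566421.8121) = 769.45 m
N4–N5: √((-734.98)² + (378.38)²) = √(540195.6004 + 143171.4244) = 826.66 m
Closest pair: N2–N4 at 224.55 m.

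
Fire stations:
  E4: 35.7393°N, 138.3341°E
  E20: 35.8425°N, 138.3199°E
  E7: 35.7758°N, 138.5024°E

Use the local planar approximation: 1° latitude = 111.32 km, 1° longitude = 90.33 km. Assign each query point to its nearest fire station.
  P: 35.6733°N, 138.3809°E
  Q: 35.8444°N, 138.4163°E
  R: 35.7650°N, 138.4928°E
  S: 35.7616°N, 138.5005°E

P at 35.6733°N, 138.3809°E:
  E4: √((0.0660·111.32)² + (-0.0468·90.33)²) = √(53.980172 + 17.871283) = 8.4765 km
  E20: √((0.1692·111.32)² + (-0.0610·90.33)²) = √(354.770184 + 30.361533) = 19.6248 km
  E7: √((0.1025·111.32)² + (0.1215·90.33)²) = √(130.194946 + 120.452710) = 15.8319 km
  → nearest: E4 (8.4765 km)
Q at 35.8444°N, 138.4163°E:
  E4: √((-0.1051·111.32)² + (-0.0822·90.33)²) = √(136.883729 + 55.132496) = 13.8570 km
  E20: √((-0.0019·111.32)² + (-0.0964·90.33)²) = √(0.044736 + 75.825990) = 8.7104 km
  E7: √((-0.0686·111.32)² + (0.0861·90.33)²) = √(58.316926 + 60.488153) = 10.8998 km
  → nearest: E20 (8.7104 km)
R at 35.7650°N, 138.4928°E:
  E4: √((-0.0257·111.32)² + (-0.1587·90.33)²) = √(8.184886 + 205.502862) = 14.6181 km
  E20: √((0.0775·111.32)² + (-0.1729·90.33)²) = √(74.430305 + 243.923704) = 17.8425 km
  E7: √((0.0108·111.32)² + (0.0096·90.33)²) = √(1.445419 + 0.751980) = 1.4824 km
  → nearest: E7 (1.4824 km)
S at 35.7616°N, 138.5005°E:
  E4: √((-0.0223·111.32)² + (-0.1664·90.33)²) = √(6.162488 + 225.928316) = 15.2345 km
  E20: √((0.0809·111.32)² + (-0.1806·90.33)²) = √(81.104218 + 266.133480) = 18.6343 km
  E7: √((0.0142·111.32)² + (0.0019·90.33)²) = √(2.498752 + 0.029456) = 1.5900 km
  → nearest: E7 (1.5900 km)

P→E4; Q→E20; R→E7; S→E7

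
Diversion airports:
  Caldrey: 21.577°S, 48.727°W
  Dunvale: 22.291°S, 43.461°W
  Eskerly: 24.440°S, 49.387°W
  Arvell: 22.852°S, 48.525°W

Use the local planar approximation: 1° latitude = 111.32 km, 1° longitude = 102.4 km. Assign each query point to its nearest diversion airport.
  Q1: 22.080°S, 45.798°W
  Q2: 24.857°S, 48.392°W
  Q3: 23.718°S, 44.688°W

Q1→Dunvale; Q2→Eskerly; Q3→Dunvale

Q1 at 22.080°S, 45.798°W:
  Caldrey: √((0.503·111.32)² + (-2.929·102.4)²) = √(3135.32356 + 89957.76496) = 305.112 km
  Dunvale: √((-0.211·111.32)² + (2.337·102.4)²) = √(551.71057 + 57268.70176) = 240.459 km
  Eskerly: √((-2.360·111.32)² + (-3.589·102.4)²) = √(69019.27631 + 135066.24618) = 451.758 km
  Arvell: √((-0.772·111.32)² + (-2.727·102.4)²) = √(7385.51860 + 77977.65833) = 292.170 km
  → nearest: Dunvale (240.459 km)
Q2 at 24.857°S, 48.392°W:
  Caldrey: √((3.280·111.32)² + (-0.335·102.4)²) = √(133319.62480 + 1176.76442) = 366.737 km
  Dunvale: √((2.566·111.32)² + (4.931·102.4)²) = √(81594.27716 + 254958.74830) = 580.132 km
  Eskerly: √((0.417·111.32)² + (-0.995·102.4)²) = √(2154.85725 + 10381.16454) = 111.964 km
  Arvell: √((2.005·111.32)² + (-0.133·102.4)²) = √(49816.72225 + 185.48261) = 223.612 km
  → nearest: Eskerly (111.964 km)
Q3 at 23.718°S, 44.688°W:
  Caldrey: √((2.141·111.32)² + (-4.039·102.4)²) = √(56804.10610 + 171059.66596) = 477.351 km
  Dunvale: √((1.427·111.32)² + (1.227·102.4)²) = √(25234.47894 + 15786.61577) = 202.537 km
  Eskerly: √((-0.722·111.32)² + (-4.699·102.4)²) = √(6459.82556 + 231531.88274) = 487.844 km
  Arvell: √((0.866·111.32)² + (-3.837·102.4)²) = √(9293.56155 + 154377.32512) = 404.563 km
  → nearest: Dunvale (202.537 km)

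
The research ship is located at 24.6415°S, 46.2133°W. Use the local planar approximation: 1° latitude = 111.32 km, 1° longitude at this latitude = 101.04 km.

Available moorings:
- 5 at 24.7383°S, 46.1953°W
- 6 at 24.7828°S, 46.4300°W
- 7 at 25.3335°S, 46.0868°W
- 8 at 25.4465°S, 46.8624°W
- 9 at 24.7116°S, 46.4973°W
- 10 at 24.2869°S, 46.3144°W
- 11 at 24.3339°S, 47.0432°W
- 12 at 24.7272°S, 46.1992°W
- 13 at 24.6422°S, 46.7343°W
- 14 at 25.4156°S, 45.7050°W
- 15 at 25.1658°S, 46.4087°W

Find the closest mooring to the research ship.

Distances from 24.6415°S, 46.2133°W:
5: 10.9282 km
6: 26.9597 km
7: 78.0866 km
8: 111.0487 km
9: 29.7375 km
10: 40.7744 km
11: 90.5752 km
12: 9.6459 km
13: 52.6419 km
14: 100.3168 km
15: 61.6139 km
Minimum: 12 at 9.6459 km.

12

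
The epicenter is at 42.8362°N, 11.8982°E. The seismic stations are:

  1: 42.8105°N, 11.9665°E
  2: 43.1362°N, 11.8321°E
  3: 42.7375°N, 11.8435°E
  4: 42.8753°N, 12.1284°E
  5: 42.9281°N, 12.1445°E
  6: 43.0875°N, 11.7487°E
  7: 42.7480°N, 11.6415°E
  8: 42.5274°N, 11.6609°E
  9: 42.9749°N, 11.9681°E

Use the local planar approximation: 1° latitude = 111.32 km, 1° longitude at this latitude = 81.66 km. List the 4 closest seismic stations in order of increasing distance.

1, 3, 9, 4

Distances from 42.8362°N, 11.8982°E:
1: √((-0.0257·111.32)² + (0.0683·81.66)²) = √(8.184886 + 31.107145) = 6.2683 km
2: √((0.3000·111.32)² + (-0.0661·81.66)²) = √(1115.292816 + 29.135446) = 33.8294 km
3: √((-0.0987·111.32)² + (-0.0547·81.66)²) = √(120.720410 + 19.952320) = 11.8606 km
4: √((0.0391·111.32)² + (0.2302·81.66)²) = √(18.945231 + 353.369767) = 19.2955 km
5: √((0.0919·111.32)² + (0.2463·81.66)²) = √(104.659202 + 404.527057) = 22.5652 km
6: √((0.2513·111.32)² + (-0.1495·81.66)²) = √(782.584735 + 149.039415) = 30.5225 km
7: √((-0.0882·111.32)² + (-0.2567·81.66)²) = √(96.401450 + 439.410559) = 23.1476 km
8: √((-0.3088·111.32)² + (-0.2373·81.66)²) = √(1181.682975 + 375.503706) = 39.4612 km
9: √((0.1387·111.32)² + (0.0699·81.66)²) = √(238.396194 + 32.581652) = 16.4614 km
Sorted: 1 (6.2683 km) < 3 (11.8606 km) < 9 (16.4614 km) < 4 (19.2955 km) < 5 (22.5652 km) < 7 (23.1476 km) < …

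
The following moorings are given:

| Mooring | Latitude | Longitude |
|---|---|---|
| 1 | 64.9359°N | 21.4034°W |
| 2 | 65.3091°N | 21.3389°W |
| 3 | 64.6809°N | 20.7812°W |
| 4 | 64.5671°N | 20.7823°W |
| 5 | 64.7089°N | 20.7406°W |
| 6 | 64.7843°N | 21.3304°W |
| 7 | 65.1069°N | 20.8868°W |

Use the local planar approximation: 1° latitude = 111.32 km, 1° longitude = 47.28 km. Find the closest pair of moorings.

3 and 5

Pairwise distances:
1–2: √((0.3732·111.32)² + (0.0645·47.28)²) = √(1725.955783 + 9.299816) = 41.6564 km
1–3: √((-0.2550·111.32)² + (0.6222·47.28)²) = √(805.799060 + 865.396131) = 40.8803 km
1–4: √((-0.3688·111.32)² + (0.6211·47.28)²) = √(1685.497917 + 862.338933) = 50.4761 km
1–5: √((-0.2270·111.32)² + (0.6628·47.28)²) = √(638.554706 + 982.019101) = 40.2564 km
1–6: √((-0.1516·111.32)² + (0.0730·47.28)²) = √(284.803156 + 11.912438) = 17.2254 km
1–7: √((0.1710·111.32)² + (0.5166·47.28)²) = √(362.358636 + 596.573200) = 30.9666 km
2–3: √((-0.6282·111.32)² + (0.5577·47.28)²) = √(4890.376090 + 695.274377) = 74.7372 km
2–4: √((-0.7420·111.32)² + (0.5566·47.28)²) = √(6822.667488 + 692.534382) = 86.6903 km
2–5: √((-0.6002·111.32)² + (0.5983·47.28)²) = √(4464.145874 + 800.189672) = 72.5557 km
2–6: √((-0.5248·111.32)² + (0.0085·47.28)²) = √(3412.982395 + 0.161508) = 58.4221 km
2–7: √((-0.2022·111.32)² + (0.4521·47.28)²) = √(506.650759 + 456.902937) = 31.0412 km
3–4: √((-0.1138·111.32)² + (-0.0011·47.28)²) = √(160.483697 + 0.002705) = 12.6683 km
3–5: √((0.0280·111.32)² + (0.0406·47.28)²) = √(9.715440 + 3.684741) = 3.6606 km
3–6: √((0.1034·111.32)² + (-0.5492·47.28)²) = √(132.491334 + 674.242296) = 28.4031 km
3–7: √((0.4260·111.32)² + (-0.1056·47.28)²) = √(2248.876434 + 24.927732) = 47.6844 km
4–5: √((0.1418·111.32)² + (0.0417·47.28)²) = √(249.171781 + 3.887112) = 15.9078 km
4–6: √((0.2172·111.32)² + (-0.5481·47.28)²) = √(584.609727 + 671.544103) = 35.4423 km
4–7: √((0.5398·111.32)² + (-0.1045·47.28)²) = √(3610.872517 + 24.411109) = 60.2933 km
5–6: √((0.0754·111.32)² + (-0.5898·47.28)²) = √(70.451312 + 777.614718) = 29.1216 km
5–7: √((0.3980·111.32)² + (-0.1462·47.28)²) = √(1962.964925 + 47.780389) = 44.8413 km
6–7: √((0.3226·111.32)² + (0.4436·47.28)²) = √(1289.659678 + 439.883843) = 41.5878 km
Closest pair: 3–5 at 3.6606 km.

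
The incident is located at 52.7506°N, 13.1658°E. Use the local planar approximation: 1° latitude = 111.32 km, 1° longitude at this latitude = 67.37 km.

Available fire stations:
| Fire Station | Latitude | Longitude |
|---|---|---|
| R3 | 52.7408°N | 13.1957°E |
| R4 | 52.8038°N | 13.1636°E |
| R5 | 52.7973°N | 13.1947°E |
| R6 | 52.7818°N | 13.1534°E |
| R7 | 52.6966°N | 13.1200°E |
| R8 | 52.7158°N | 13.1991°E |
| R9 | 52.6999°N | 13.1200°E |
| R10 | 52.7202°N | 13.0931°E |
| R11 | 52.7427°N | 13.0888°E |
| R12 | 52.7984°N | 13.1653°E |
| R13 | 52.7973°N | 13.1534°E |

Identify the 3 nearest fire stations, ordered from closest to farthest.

Distances from 52.7506°N, 13.1658°E:
R3: 2.2908 km
R4: 5.9241 km
R5: 5.5513 km
R6: 3.5722 km
R7: 6.7569 km
R8: 4.4766 km
R9: 6.4323 km
R10: 5.9532 km
R11: 5.2615 km
R12: 5.3212 km
R13: 5.2653 km
Sorted: R3 (2.2908 km) < R6 (3.5722 km) < R8 (4.4766 km) < R11 (5.2615 km) < R13 (5.2653 km) < …

R3, R6, R8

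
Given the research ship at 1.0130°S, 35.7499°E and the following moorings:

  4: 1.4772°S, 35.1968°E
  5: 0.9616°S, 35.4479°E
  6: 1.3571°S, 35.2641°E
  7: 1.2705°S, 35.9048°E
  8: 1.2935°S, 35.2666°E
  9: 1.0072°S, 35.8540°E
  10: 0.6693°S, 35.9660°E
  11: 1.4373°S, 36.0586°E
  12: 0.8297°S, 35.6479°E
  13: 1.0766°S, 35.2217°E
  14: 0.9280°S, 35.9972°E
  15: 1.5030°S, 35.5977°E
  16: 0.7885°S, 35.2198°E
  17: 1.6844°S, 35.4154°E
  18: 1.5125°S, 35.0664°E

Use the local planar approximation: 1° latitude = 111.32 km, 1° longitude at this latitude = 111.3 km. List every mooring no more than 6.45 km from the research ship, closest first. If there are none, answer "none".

none

Distances from 1.0130°S, 35.7499°E:
4: √((-0.4642·111.32)² + (-0.5531·111.3)²) = √(2670.279167 + 3789.637294) = 80.3736 km
5: √((0.0514·111.32)² + (-0.3020·111.3)²) = √(32.739545 + 1129.806879) = 34.0961 km
6: √((-0.3441·111.32)² + (-0.4858·111.3)²) = √(1467.289266 + 2923.515156) = 66.2631 km
7: √((-0.2575·111.32)² + (0.1549·111.3)²) = √(821.676492 + 297.230358) = 33.4501 km
8: √((-0.2805·111.32)² + (-0.4833·111.3)²) = √(975.016862 + 2893.502880) = 62.1974 km
9: √((0.0058·111.32)² + (0.1041·111.3)²) = √(0.416872 + 134.243043) = 11.6043 km
10: √((0.3437·111.32)² + (0.2161·111.3)²) = √(1463.879940 + 578.495337) = 45.1926 km
11: √((-0.4243·111.32)² + (0.3087·111.3)²) = √(2230.963468 + 1180.493466) = 58.4077 km
12: √((0.1833·111.32)² + (-0.1020·111.3)²) = √(416.362229 + 128.881527) = 23.3505 km
13: √((-0.0636·111.32)² + (-0.5282·111.3)²) = √(50.125720 + 3456.106545) = 59.2134 km
14: √((0.0850·111.32)² + (0.2473·111.3)²) = √(89.533229 + 757.597550) = 29.1055 km
15: √((-0.4900·111.32)² + (-0.1522·111.3)²) = √(2975.353390 + 286.958857) = 57.1167 km
16: √((0.2245·111.32)² + (-0.5301·111.3)²) = √(624.567075 + 3481.015340) = 64.0748 km
17: √((-0.6714·111.32)² + (-0.3345·111.3)²) = √(5586.104671 + 1386.061731) = 83.4995 km
18: √((-0.4995·111.32)² + (-0.6835·111.3)²) = √(3091.842627 + 5787.185010) = 94.2286 km
Threshold 6.45 km: none within range.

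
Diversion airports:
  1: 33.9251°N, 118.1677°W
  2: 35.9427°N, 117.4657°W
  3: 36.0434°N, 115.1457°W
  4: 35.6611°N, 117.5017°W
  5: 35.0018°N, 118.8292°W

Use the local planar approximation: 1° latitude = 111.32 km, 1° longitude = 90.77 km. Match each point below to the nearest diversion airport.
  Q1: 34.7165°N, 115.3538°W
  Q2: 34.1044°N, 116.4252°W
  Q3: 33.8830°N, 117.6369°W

Q1→3; Q2→1; Q3→1

Q1 at 34.7165°N, 115.3538°W:
  1: 270.1843 km
  2: 235.3300 km
  3: 148.9134 km
  4: 221.5140 km
  5: 317.0567 km
  → nearest: 3 (148.9134 km)
Q2 at 34.1044°N, 116.4252°W:
  1: 159.4211 km
  2: 225.3829 km
  3: 245.1113 km
  4: 198.9424 km
  5: 239.9912 km
  → nearest: 1 (159.4211 km)
Q3 at 33.8830°N, 117.6369°W:
  1: 48.4081 km
  2: 229.8118 km
  3: 330.1080 km
  4: 198.3182 km
  5: 164.9972 km
  → nearest: 1 (48.4081 km)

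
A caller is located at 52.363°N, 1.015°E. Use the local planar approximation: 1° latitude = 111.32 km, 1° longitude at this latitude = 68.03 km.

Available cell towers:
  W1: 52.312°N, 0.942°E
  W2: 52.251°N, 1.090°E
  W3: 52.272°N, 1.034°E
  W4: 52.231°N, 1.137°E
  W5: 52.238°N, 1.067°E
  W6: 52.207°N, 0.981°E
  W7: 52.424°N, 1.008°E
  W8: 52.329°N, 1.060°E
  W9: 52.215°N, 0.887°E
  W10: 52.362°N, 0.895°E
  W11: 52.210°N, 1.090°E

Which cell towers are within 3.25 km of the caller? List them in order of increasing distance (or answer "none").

none

Distances from 52.363°N, 1.015°E:
W1: √((-0.051·111.32)² + (-0.073·68.03)²) = √(32.23196 + 24.66304) = 7.543 km
W2: √((-0.112·111.32)² + (0.075·68.03)²) = √(155.44703 + 26.03296) = 13.471 km
W3: √((-0.091·111.32)² + (0.019·68.03)²) = √(102.61933 + 1.67074) = 10.212 km
W4: √((-0.132·111.32)² + (0.122·68.03)²) = √(215.92069 + 68.88436) = 16.876 km
W5: √((-0.125·111.32)² + (0.052·68.03)²) = √(193.62722 + 12.51433) = 14.358 km
W6: √((-0.156·111.32)² + (-0.034·68.03)²) = √(301.57518 + 5.35006) = 17.519 km
W7: √((0.061·111.32)² + (-0.007·68.03)²) = √(46.11116 + 0.22678) = 6.807 km
W8: √((-0.034·111.32)² + (0.045·68.03)²) = √(14.32532 + 9.37186) = 4.868 km
W9: √((-0.148·111.32)² + (-0.128·68.03)²) = √(271.43749 + 75.82648) = 18.635 km
W10: √((-0.001·111.32)² + (-0.120·68.03)²) = √(0.01239 + 66.64436) = 8.164 km
W11: √((-0.153·111.32)² + (0.075·68.03)²) = √(290.08766 + 26.03296) = 17.780 km
Threshold 3.25 km: none within range.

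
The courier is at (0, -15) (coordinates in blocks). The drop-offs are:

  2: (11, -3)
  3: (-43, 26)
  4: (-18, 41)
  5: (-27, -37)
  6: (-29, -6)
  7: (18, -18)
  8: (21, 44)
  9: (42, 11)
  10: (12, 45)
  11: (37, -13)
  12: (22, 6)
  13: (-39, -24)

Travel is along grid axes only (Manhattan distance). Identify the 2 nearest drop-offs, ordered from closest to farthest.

7, 2

Distances from (0, -15):
2: 23 blocks
3: 84 blocks
4: 74 blocks
5: 49 blocks
6: 38 blocks
7: 21 blocks
8: 80 blocks
9: 68 blocks
10: 72 blocks
11: 39 blocks
12: 43 blocks
13: 48 blocks
Sorted: 7 (21 blocks) < 2 (23 blocks) < 6 (38 blocks) < 11 (39 blocks) < …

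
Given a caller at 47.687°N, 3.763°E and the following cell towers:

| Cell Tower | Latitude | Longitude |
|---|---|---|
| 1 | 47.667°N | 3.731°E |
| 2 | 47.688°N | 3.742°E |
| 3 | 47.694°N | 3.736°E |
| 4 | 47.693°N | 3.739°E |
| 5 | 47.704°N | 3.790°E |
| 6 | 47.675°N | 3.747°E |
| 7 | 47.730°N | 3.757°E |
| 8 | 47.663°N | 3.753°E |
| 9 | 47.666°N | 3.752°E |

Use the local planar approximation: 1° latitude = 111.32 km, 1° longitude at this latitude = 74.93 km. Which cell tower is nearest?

2

Distances from 47.687°N, 3.763°E:
1: √((-0.020·111.32)² + (-0.032·74.93)²) = √(4.95686 + 5.74925) = 3.272 km
2: √((0.001·111.32)² + (-0.021·74.93)²) = √(0.01239 + 2.47600) = 1.577 km
3: √((0.007·111.32)² + (-0.027·74.93)²) = √(0.60721 + 4.09297) = 2.168 km
4: √((0.006·111.32)² + (-0.024·74.93)²) = √(0.44612 + 3.23395) = 1.918 km
5: √((0.017·111.32)² + (0.027·74.93)²) = √(3.58133 + 4.09297) = 2.770 km
6: √((-0.012·111.32)² + (-0.016·74.93)²) = √(1.78447 + 1.43731) = 1.795 km
7: √((0.043·111.32)² + (-0.006·74.93)²) = √(22.91307 + 0.20212) = 4.808 km
8: √((-0.024·111.32)² + (-0.010·74.93)²) = √(7.13787 + 0.56145) = 2.775 km
9: √((-0.021·111.32)² + (-0.011·74.93)²) = √(5.46493 + 0.67936) = 2.479 km
Minimum: 2 at 1.577 km.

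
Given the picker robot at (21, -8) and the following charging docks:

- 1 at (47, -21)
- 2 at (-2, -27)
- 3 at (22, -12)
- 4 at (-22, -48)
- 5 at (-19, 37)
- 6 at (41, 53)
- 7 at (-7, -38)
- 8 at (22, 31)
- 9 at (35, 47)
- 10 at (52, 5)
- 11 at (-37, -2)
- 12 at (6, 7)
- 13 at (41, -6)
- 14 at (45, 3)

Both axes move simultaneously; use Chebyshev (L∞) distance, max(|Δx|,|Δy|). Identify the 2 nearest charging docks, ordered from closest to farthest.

3, 12

Distances from (21, -8):
1: max(|26|, |-13|) = 26
2: max(|-23|, |-19|) = 23
3: max(|1|, |-4|) = 4
4: max(|-43|, |-40|) = 43
5: max(|-40|, |45|) = 45
6: max(|20|, |61|) = 61
7: max(|-28|, |-30|) = 30
8: max(|1|, |39|) = 39
9: max(|14|, |55|) = 55
10: max(|31|, |13|) = 31
11: max(|-58|, |6|) = 58
12: max(|-15|, |15|) = 15
13: max(|20|, |2|) = 20
14: max(|24|, |11|) = 24
Sorted: 3 (4) < 12 (15) < 13 (20) < 2 (23) < …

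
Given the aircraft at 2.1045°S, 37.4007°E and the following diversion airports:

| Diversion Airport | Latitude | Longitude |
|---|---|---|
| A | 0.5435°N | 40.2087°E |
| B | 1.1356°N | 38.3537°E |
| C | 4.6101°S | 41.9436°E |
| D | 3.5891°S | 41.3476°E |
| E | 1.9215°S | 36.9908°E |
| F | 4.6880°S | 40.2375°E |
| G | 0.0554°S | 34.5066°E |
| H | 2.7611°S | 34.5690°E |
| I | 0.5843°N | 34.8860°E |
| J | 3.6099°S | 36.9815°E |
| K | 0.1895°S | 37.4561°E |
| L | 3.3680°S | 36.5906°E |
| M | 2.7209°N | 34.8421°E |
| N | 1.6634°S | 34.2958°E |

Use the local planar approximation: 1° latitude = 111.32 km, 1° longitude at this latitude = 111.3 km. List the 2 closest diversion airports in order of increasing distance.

Distances from 2.1045°S, 37.4007°E:
A: 429.6135 km
B: 375.9606 km
C: 577.4553 km
D: 469.3489 km
E: 49.9635 km
F: 427.0833 km
G: 394.7015 km
H: 323.5329 km
I: 409.7890 km
J: 173.9549 km
K: 213.2670 km
L: 167.0712 km
M: 607.9801 km
N: 349.0465 km
Sorted: E (49.9635 km) < L (167.0712 km) < J (173.9549 km) < K (213.2670 km) < …

E, L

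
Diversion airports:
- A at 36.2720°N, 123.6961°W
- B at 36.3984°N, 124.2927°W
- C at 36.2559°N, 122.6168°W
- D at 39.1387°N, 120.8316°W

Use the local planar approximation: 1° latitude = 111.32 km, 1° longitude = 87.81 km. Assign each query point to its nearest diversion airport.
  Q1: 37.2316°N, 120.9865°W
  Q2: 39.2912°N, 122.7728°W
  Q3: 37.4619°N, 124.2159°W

Q1→C; Q2→D; Q3→B

Q1 at 37.2316°N, 120.9865°W:
  A: √((-0.9596·111.32)² + (-2.7096·87.81)²) = √(11411.083253 + 56610.673479) = 260.8098 km
  B: √((-0.8332·111.32)² + (-3.3062·87.81)²) = √(8602.900855 + 84284.205517) = 304.7739 km
  C: √((-0.9757·111.32)² + (-1.6303·87.81)²) = √(11797.201716 + 20493.824435) = 179.6970 km
  D: √((1.9071·111.32)² + (0.1549·87.81)²) = √(45070.598754 + 185.008120) = 212.7337 km
  → nearest: C (179.6970 km)
Q2 at 39.2912°N, 122.7728°W:
  A: √((-3.0192·111.32)² + (-0.9233·87.81)²) = √(112961.424644 + 6573.151247) = 345.7377 km
  B: √((-2.8928·111.32)² + (-1.5199·87.81)²) = √(103701.064126 + 17812.217285) = 348.5876 km
  C: √((-3.0353·111.32)² + (0.1560·87.81)²) = √(114169.379085 + 187.645067) = 338.1672 km
  D: √((-0.1525·111.32)² + (1.9412·87.81)²) = √(288.194762 + 29055.511121) = 171.3000 km
  → nearest: D (171.3000 km)
Q3 at 37.4619°N, 124.2159°W:
  A: √((-1.1899·111.32)² + (0.5198·87.81)²) = √(17545.563647 + 2083.341690) = 140.1032 km
  B: √((-1.0635·111.32)² + (-0.0768·87.81)²) = √(14015.912701 + 45.478946) = 118.5807 km
  C: √((-1.2060·111.32)² + (1.5991·87.81)²) = √(18023.578024 + 19716.925745) = 194.2692 km
  D: √((1.6768·111.32)² + (3.3843·87.81)²) = √(34842.469290 + 88313.208261) = 350.9354 km
  → nearest: B (118.5807 km)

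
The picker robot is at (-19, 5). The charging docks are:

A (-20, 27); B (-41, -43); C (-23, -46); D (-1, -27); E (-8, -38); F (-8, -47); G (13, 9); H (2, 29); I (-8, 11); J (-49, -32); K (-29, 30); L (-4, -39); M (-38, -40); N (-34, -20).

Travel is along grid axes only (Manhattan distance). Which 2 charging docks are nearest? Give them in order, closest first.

I, A

Distances from (-19, 5):
A: |-1| + |22| = 1 + 22 = 23
B: |-22| + |-48| = 22 + 48 = 70
C: |-4| + |-51| = 4 + 51 = 55
D: |18| + |-32| = 18 + 32 = 50
E: |11| + |-43| = 11 + 43 = 54
F: |11| + |-52| = 11 + 52 = 63
G: |32| + |4| = 32 + 4 = 36
H: |21| + |24| = 21 + 24 = 45
I: |11| + |6| = 11 + 6 = 17
J: |-30| + |-37| = 30 + 37 = 67
K: |-10| + |25| = 10 + 25 = 35
L: |15| + |-44| = 15 + 44 = 59
M: |-19| + |-45| = 19 + 45 = 64
N: |-15| + |-25| = 15 + 25 = 40
Sorted: I (17) < A (23) < K (35) < G (36) < …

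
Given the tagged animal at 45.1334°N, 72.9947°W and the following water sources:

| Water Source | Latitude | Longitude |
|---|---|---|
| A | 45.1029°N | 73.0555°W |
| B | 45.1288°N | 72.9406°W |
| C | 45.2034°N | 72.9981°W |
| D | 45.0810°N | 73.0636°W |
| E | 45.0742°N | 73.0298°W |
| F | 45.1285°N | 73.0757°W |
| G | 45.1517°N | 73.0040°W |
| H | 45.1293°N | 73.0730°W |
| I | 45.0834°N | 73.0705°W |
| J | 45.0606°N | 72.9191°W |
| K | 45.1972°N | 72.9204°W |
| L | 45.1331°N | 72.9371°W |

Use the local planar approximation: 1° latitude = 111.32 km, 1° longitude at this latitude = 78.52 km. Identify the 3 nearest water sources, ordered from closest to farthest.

Distances from 45.1334°N, 72.9947°W:
A: 5.8582 km
B: 4.2787 km
C: 7.7970 km
D: 7.9558 km
E: 7.1432 km
F: 6.3835 km
G: 2.1641 km
H: 6.1650 km
I: 8.1489 km
J: 10.0456 km
K: 9.1912 km
L: 4.5229 km
Sorted: G (2.1641 km) < B (4.2787 km) < L (4.5229 km) < A (5.8582 km) < H (6.1650 km) < …

G, B, L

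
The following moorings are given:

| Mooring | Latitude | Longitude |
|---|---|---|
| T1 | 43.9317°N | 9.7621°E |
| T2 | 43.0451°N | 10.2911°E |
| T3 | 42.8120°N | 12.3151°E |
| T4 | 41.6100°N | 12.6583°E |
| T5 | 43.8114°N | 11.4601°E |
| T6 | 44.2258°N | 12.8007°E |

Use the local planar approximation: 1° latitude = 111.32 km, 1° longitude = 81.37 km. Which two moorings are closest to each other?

Pairwise distances:
T1–T2: 107.6746 km
T5–T6: 118.4379 km
T2–T5: 127.7692 km
T3–T5: 131.2153 km
T3–T4: 136.6898 km
T1–T5: 138.8137 km
T3–T6: 162.2686 km
T2–T3: 166.7246 km
T1–T3: 242.2629 km
T2–T6: 242.8486 km
T1–T6: 249.4090 km
T2–T4: 250.2476 km
T4–T5: 263.7425 km
T4–T6: 291.4213 km
T1–T4: 349.7637 km
Closest pair: T1–T2 at 107.6746 km.

T1 and T2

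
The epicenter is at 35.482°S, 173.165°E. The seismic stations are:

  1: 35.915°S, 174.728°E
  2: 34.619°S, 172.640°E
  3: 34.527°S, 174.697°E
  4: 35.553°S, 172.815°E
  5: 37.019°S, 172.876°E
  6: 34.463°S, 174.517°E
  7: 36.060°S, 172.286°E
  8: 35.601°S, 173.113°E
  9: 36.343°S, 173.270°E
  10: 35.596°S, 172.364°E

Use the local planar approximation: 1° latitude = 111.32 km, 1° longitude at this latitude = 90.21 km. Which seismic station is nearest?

Distances from 35.482°S, 173.165°E:
1: √((-0.433·111.32)² + (1.563·90.21)²) = √(2323.39039 + 19880.50086) = 149.010 km
2: √((0.863·111.32)² + (-0.525·90.21)²) = √(9229.28350 + 2242.99328) = 107.109 km
3: √((0.955·111.32)² + (1.532·90.21)²) = √(11301.94367 + 19099.71541) = 174.361 km
4: √((-0.071·111.32)² + (-0.350·90.21)²) = √(62.46879 + 996.88590) = 32.548 km
5: √((-1.537·111.32)² + (-0.289·90.21)²) = √(29274.81305 + 679.68088) = 173.074 km
6: √((1.019·111.32)² + (1.352·90.21)²) = √(12867.51737 + 14875.19778) = 166.561 km
7: √((-0.578·111.32)² + (-0.879·90.21)²) = √(4140.01650 + 6287.63200) = 102.116 km
8: √((-0.119·111.32)² + (-0.052·90.21)²) = √(175.48513 + 22.00473) = 14.053 km
9: √((-0.861·111.32)² + (0.105·90.21)²) = √(9186.55540 + 89.71973) = 96.313 km
10: √((-0.114·111.32)² + (-0.801·90.21)²) = √(161.04828 + 5221.24891) = 73.364 km
Minimum: 8 at 14.053 km.

8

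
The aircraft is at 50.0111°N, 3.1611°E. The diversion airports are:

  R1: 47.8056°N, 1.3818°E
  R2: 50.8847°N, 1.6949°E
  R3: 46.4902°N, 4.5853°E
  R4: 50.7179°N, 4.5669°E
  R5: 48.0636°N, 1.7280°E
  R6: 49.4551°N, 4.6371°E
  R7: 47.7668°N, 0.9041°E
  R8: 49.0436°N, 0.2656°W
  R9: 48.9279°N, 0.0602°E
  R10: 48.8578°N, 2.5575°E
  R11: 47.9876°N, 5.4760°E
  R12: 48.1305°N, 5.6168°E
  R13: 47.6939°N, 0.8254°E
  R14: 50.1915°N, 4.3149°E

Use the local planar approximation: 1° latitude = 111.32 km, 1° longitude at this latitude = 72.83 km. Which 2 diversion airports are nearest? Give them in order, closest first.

Distances from 50.0111°N, 3.1611°E:
R1: √((-2.2055·111.32)² + (-1.7793·72.83)²) = √(60278.233924 + 16792.639989) = 277.6164 km
R2: √((0.8736·111.32)² + (-1.4662·72.83)²) = √(9457.397565 + 11402.682983) = 144.4302 km
R3: √((-3.5209·111.32)² + (1.4242·72.83)²) = √(153622.127845 + 10758.768996) = 405.4391 km
R4: √((0.7068·111.32)² + (1.4058·72.83)²) = √(6190.695984 + 10482.568230) = 129.1250 km
R5: √((-1.9475·111.32)² + (-1.4331·72.83)²) = √(47000.375538 + 10893.654869) = 240.6118 km
R6: √((-0.5560·111.32)² + (1.4760·72.83)²) = √(3830.857333 + 11555.622209) = 124.0422 km
R7: √((-2.2443·111.32)² + (-2.2570·72.83)²) = √(62417.765068 + 27019.900043) = 299.0613 km
R8: √((-0.9675·111.32)² + (-3.4267·72.83)²) = √(11599.742344 + 62283.468369) = 271.8147 km
R9: √((-1.0832·111.32)² + (-3.1009·72.83)²) = √(14539.976279 + 51003.049311) = 256.0137 km
R10: √((-1.1533·111.32)² + (-0.6036·72.83)²) = √(16482.799635 + 1932.498129) = 135.7030 km
R11: √((-2.0235·111.32)² + (2.3149·72.83)²) = √(50740.274546 + 28423.993146) = 281.3615 km
R12: √((-1.8806·111.32)² + (2.4557·72.83)²) = √(43826.749233 + 31986.832811) = 275.3427 km
R13: √((-2.3172·111.32)² + (-2.3357·72.83)²) = √(66538.565694 + 28937.082428) = 308.9913 km
R14: √((0.1804·111.32)² + (1.1538·72.83)²) = √(403.291865 + 7061.251649) = 86.3976 km
Sorted: R14 (86.3976 km) < R6 (124.0422 km) < R4 (129.1250 km) < R10 (135.7030 km) < …

R14, R6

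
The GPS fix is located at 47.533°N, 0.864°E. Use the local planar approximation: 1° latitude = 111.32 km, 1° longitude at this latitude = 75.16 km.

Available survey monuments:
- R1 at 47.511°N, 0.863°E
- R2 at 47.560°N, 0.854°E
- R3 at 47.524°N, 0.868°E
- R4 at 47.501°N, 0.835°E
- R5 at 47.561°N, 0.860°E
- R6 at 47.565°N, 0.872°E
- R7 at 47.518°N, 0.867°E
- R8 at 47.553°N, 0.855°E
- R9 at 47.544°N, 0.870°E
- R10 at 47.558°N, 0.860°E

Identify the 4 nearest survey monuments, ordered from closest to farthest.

R3, R9, R7, R8

Distances from 47.533°N, 0.864°E:
R1: √((-0.022·111.32)² + (-0.001·75.16)²) = √(5.99780 + 0.00565) = 2.450 km
R2: √((0.027·111.32)² + (-0.010·75.16)²) = √(9.03387 + 0.56490) = 3.098 km
R3: √((-0.009·111.32)² + (0.004·75.16)²) = √(1.00376 + 0.09038) = 1.046 km
R4: √((-0.032·111.32)² + (-0.029·75.16)²) = √(12.68955 + 4.75083) = 4.176 km
R5: √((0.028·111.32)² + (-0.004·75.16)²) = √(9.71544 + 0.09038) = 3.131 km
R6: √((0.032·111.32)² + (0.008·75.16)²) = √(12.68955 + 0.36154) = 3.613 km
R7: √((-0.015·111.32)² + (0.003·75.16)²) = √(2.78823 + 0.05084) = 1.685 km
R8: √((0.020·111.32)² + (-0.009·75.16)²) = √(4.95686 + 0.45757) = 2.327 km
R9: √((0.011·111.32)² + (0.006·75.16)²) = √(1.49945 + 0.20336) = 1.305 km
R10: √((0.025·111.32)² + (-0.004·75.16)²) = √(7.74509 + 0.09038) = 2.799 km
Sorted: R3 (1.046 km) < R9 (1.305 km) < R7 (1.685 km) < R8 (2.327 km) < R1 (2.450 km) < R10 (2.799 km) < …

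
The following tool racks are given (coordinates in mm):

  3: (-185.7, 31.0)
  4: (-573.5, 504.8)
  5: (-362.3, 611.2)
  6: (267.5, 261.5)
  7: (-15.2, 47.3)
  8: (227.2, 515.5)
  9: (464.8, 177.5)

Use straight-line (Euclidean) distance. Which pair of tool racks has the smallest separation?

3 and 7

Pairwise distances:
3–4: √((-387.8)² + (473.8)²) = √(150388.840 + 224486.440) = 612.3 mm
3–5: √((-176.6)² + (580.2)²) = √(31187.560 + 336632.040) = 606.5 mm
3–6: √((453.2)² + (230.5)²) = √(205390.240 + 53130.250) = 508.4 mm
3–7: √((170.5)² + (16.3)²) = √(29070.250 + 265.690) = 171.3 mm
3–8: √((412.9)² + (484.5)²) = √(170486.410 + 234740.250) = 636.6 mm
3–9: √((650.5)² + (146.5)²) = √(423150.250 + 21462.250) = 666.8 mm
4–5: √((211.2)² + (106.4)²) = √(44605.440 + 11320.960) = 236.5 mm
4–6: √((841.0)² + (-243.3)²) = √(707281.000 + 59194.890) = 875.5 mm
4–7: √((558.3)² + (-457.5)²) = √(311698.890 + 209306.250) = 721.8 mm
4–8: √((800.7)² + (10.7)²) = √(641120.490 + 114.490) = 800.8 mm
4–9: √((1038.3)² + (-327.3)²) = √(1078066.890 + 107125.290) = 1088.7 mm
5–6: √((629.8)² + (-349.7)²) = √(396648.040 + 122290.090) = 720.4 mm
5–7: √((347.1)² + (-563.9)²) = √(120478.410 + 317983.210) = 662.2 mm
5–8: √((589.5)² + (-95.7)²) = √(347510.250 + 9158.490) = 597.2 mm
5–9: √((827.1)² + (-433.7)²) = √(684094.410 + 188095.690) = 933.9 mm
6–7: √((-282.7)² + (-214.2)²) = √(79919.290 + 45881.640) = 354.7 mm
6–8: √((-40.3)² + (254.0)²) = √(1624.090 + 64516.000) = 257.2 mm
6–9: √((197.3)² + (-84.0)²) = √(38927.290 + 7056.000) = 214.4 mm
7–8: √((242.4)² + (468.2)²) = √(58757.760 + 219211.240) = 527.2 mm
7–9: √((480.0)² + (130.2)²) = √(230400.000 + 16952.040) = 497.3 mm
8–9: √((237.6)² + (-338.0)²) = √(56453.760 + 114244.000) = 413.2 mm
Closest pair: 3–7 at 171.3 mm.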